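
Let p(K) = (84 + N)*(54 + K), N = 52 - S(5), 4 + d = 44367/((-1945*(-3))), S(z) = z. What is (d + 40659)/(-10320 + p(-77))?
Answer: -79088764/25932685 ≈ -3.0498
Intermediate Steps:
d = 7009/1945 (d = -4 + 44367/((-1945*(-3))) = -4 + 44367/5835 = -4 + 44367*(1/5835) = -4 + 14789/1945 = 7009/1945 ≈ 3.6036)
N = 47 (N = 52 - 1*5 = 52 - 5 = 47)
p(K) = 7074 + 131*K (p(K) = (84 + 47)*(54 + K) = 131*(54 + K) = 7074 + 131*K)
(d + 40659)/(-10320 + p(-77)) = (7009/1945 + 40659)/(-10320 + (7074 + 131*(-77))) = 79088764/(1945*(-10320 + (7074 - 10087))) = 79088764/(1945*(-10320 - 3013)) = (79088764/1945)/(-13333) = (79088764/1945)*(-1/13333) = -79088764/25932685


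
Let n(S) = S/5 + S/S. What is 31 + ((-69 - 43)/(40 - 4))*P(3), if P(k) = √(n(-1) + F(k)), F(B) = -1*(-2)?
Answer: 31 - 28*√70/45 ≈ 25.794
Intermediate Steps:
F(B) = 2
n(S) = 1 + S/5 (n(S) = S*(⅕) + 1 = S/5 + 1 = 1 + S/5)
P(k) = √70/5 (P(k) = √((1 + (⅕)*(-1)) + 2) = √((1 - ⅕) + 2) = √(⅘ + 2) = √(14/5) = √70/5)
31 + ((-69 - 43)/(40 - 4))*P(3) = 31 + ((-69 - 43)/(40 - 4))*(√70/5) = 31 + (-112/36)*(√70/5) = 31 + (-112*1/36)*(√70/5) = 31 - 28*√70/45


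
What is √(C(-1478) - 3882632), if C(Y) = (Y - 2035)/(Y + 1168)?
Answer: I*√373119846170/310 ≈ 1970.4*I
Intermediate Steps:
C(Y) = (-2035 + Y)/(1168 + Y)
√(C(-1478) - 3882632) = √((-2035 - 1478)/(1168 - 1478) - 3882632) = √(-3513/(-310) - 3882632) = √(-1/310*(-3513) - 3882632) = √(3513/310 - 3882632) = √(-1203612407/310) = I*√373119846170/310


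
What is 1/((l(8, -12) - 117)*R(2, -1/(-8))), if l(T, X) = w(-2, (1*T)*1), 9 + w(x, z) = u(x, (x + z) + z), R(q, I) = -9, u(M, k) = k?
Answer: 1/1008 ≈ 0.00099206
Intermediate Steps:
w(x, z) = -9 + x + 2*z (w(x, z) = -9 + ((x + z) + z) = -9 + (x + 2*z) = -9 + x + 2*z)
l(T, X) = -11 + 2*T (l(T, X) = -9 - 2 + 2*((1*T)*1) = -9 - 2 + 2*(T*1) = -9 - 2 + 2*T = -11 + 2*T)
1/((l(8, -12) - 117)*R(2, -1/(-8))) = 1/(((-11 + 2*8) - 117)*(-9)) = 1/(((-11 + 16) - 117)*(-9)) = 1/((5 - 117)*(-9)) = 1/(-112*(-9)) = 1/1008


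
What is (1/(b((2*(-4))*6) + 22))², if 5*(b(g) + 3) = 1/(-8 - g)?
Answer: 40000/14447601 ≈ 0.0027686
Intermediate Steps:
b(g) = -3 + 1/(5*(-8 - g))
(1/(b((2*(-4))*6) + 22))² = (1/((-121 - 15*2*(-4)*6)/(5*(8 + (2*(-4))*6)) + 22))² = (1/((-121 - (-120)*6)/(5*(8 - 8*6)) + 22))² = (1/((-121 - 15*(-48))/(5*(8 - 48)) + 22))² = (1/((⅕)*(-121 + 720)/(-40) + 22))² = (1/((⅕)*(-1/40)*599 + 22))² = (1/(-599/200 + 22))² = (1/(3801/200))² = (200/3801)² = 40000/14447601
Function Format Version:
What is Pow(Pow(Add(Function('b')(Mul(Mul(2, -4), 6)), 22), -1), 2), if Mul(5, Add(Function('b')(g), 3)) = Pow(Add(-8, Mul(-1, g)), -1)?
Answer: Rational(40000, 14447601) ≈ 0.0027686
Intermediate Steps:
Function('b')(g) = Add(-3, Mul(Rational(1, 5), Pow(Add(-8, Mul(-1, g)), -1)))
Pow(Pow(Add(Function('b')(Mul(Mul(2, -4), 6)), 22), -1), 2) = Pow(Pow(Add(Mul(Rational(1, 5), Pow(Add(8, Mul(Mul(2, -4), 6)), -1), Add(-121, Mul(-15, Mul(Mul(2, -4), 6)))), 22), -1), 2) = Pow(Pow(Add(Mul(Rational(1, 5), Pow(Add(8, Mul(-8, 6)), -1), Add(-121, Mul(-15, Mul(-8, 6)))), 22), -1), 2) = Pow(Pow(Add(Mul(Rational(1, 5), Pow(Add(8, -48), -1), Add(-121, Mul(-15, -48))), 22), -1), 2) = Pow(Pow(Add(Mul(Rational(1, 5), Pow(-40, -1), Add(-121, 720)), 22), -1), 2) = Pow(Pow(Add(Mul(Rational(1, 5), Rational(-1, 40), 599), 22), -1), 2) = Pow(Pow(Add(Rational(-599, 200), 22), -1), 2) = Pow(Pow(Rational(3801, 200), -1), 2) = Pow(Rational(200, 3801), 2) = Rational(40000, 14447601)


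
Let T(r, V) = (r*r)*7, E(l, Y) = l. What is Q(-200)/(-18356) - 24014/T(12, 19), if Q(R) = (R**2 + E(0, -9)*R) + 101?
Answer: -60152849/2312856 ≈ -26.008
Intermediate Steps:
Q(R) = 101 + R**2 (Q(R) = (R**2 + 0*R) + 101 = (R**2 + 0) + 101 = R**2 + 101 = 101 + R**2)
T(r, V) = 7*r**2 (T(r, V) = r**2*7 = 7*r**2)
Q(-200)/(-18356) - 24014/T(12, 19) = (101 + (-200)**2)/(-18356) - 24014/(7*12**2) = (101 + 40000)*(-1/18356) - 24014/(7*144) = 40101*(-1/18356) - 24014/1008 = -40101/18356 - 24014*1/1008 = -40101/18356 - 12007/504 = -60152849/2312856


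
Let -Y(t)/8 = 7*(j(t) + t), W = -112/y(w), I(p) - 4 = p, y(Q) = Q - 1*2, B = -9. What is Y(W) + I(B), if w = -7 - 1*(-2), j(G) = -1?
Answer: -845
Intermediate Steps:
w = -5 (w = -7 + 2 = -5)
y(Q) = -2 + Q (y(Q) = Q - 2 = -2 + Q)
I(p) = 4 + p
W = 16 (W = -112/(-2 - 5) = -112/(-7) = -112*(-⅐) = 16)
Y(t) = 56 - 56*t (Y(t) = -56*(-1 + t) = -8*(-7 + 7*t) = 56 - 56*t)
Y(W) + I(B) = (56 - 56*16) + (4 - 9) = (56 - 896) - 5 = -840 - 5 = -845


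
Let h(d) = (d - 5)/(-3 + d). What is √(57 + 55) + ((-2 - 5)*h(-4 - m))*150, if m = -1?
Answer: -1400 + 4*√7 ≈ -1389.4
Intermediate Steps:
h(d) = (-5 + d)/(-3 + d)
√(57 + 55) + ((-2 - 5)*h(-4 - m))*150 = √(57 + 55) + ((-2 - 5)*((-5 + (-4 - 1*(-1)))/(-3 + (-4 - 1*(-1)))))*150 = √112 - 7*(-5 + (-4 + 1))/(-3 + (-4 + 1))*150 = 4*√7 - 7*(-5 - 3)/(-3 - 3)*150 = 4*√7 - 7*(-8)/(-6)*150 = 4*√7 - (-7)*(-8)/6*150 = 4*√7 - 7*4/3*150 = 4*√7 - 28/3*150 = 4*√7 - 1400 = -1400 + 4*√7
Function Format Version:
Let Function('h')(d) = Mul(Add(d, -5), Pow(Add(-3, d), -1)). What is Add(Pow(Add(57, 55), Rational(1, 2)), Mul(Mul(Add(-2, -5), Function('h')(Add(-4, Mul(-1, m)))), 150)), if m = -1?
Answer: Add(-1400, Mul(4, Pow(7, Rational(1, 2)))) ≈ -1389.4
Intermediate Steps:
Function('h')(d) = Mul(Pow(Add(-3, d), -1), Add(-5, d)) (Function('h')(d) = Mul(Add(-5, d), Pow(Add(-3, d), -1)) = Mul(Pow(Add(-3, d), -1), Add(-5, d)))
Add(Pow(Add(57, 55), Rational(1, 2)), Mul(Mul(Add(-2, -5), Function('h')(Add(-4, Mul(-1, m)))), 150)) = Add(Pow(Add(57, 55), Rational(1, 2)), Mul(Mul(Add(-2, -5), Mul(Pow(Add(-3, Add(-4, Mul(-1, -1))), -1), Add(-5, Add(-4, Mul(-1, -1))))), 150)) = Add(Pow(112, Rational(1, 2)), Mul(Mul(-7, Mul(Pow(Add(-3, Add(-4, 1)), -1), Add(-5, Add(-4, 1)))), 150)) = Add(Mul(4, Pow(7, Rational(1, 2))), Mul(Mul(-7, Mul(Pow(Add(-3, -3), -1), Add(-5, -3))), 150)) = Add(Mul(4, Pow(7, Rational(1, 2))), Mul(Mul(-7, Mul(Pow(-6, -1), -8)), 150)) = Add(Mul(4, Pow(7, Rational(1, 2))), Mul(Mul(-7, Mul(Rational(-1, 6), -8)), 150)) = Add(Mul(4, Pow(7, Rational(1, 2))), Mul(Mul(-7, Rational(4, 3)), 150)) = Add(Mul(4, Pow(7, Rational(1, 2))), Mul(Rational(-28, 3), 150)) = Add(Mul(4, Pow(7, Rational(1, 2))), -1400) = Add(-1400, Mul(4, Pow(7, Rational(1, 2))))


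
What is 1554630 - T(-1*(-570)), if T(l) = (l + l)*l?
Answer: 904830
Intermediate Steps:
T(l) = 2*l² (T(l) = (2*l)*l = 2*l²)
1554630 - T(-1*(-570)) = 1554630 - 2*(-1*(-570))² = 1554630 - 2*570² = 1554630 - 2*324900 = 1554630 - 1*649800 = 1554630 - 649800 = 904830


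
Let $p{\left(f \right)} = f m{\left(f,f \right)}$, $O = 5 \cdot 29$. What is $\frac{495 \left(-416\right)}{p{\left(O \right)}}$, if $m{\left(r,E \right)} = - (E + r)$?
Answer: $\frac{20592}{4205} \approx 4.897$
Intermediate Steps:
$O = 145$
$m{\left(r,E \right)} = - E - r$
$p{\left(f \right)} = - 2 f^{2}$ ($p{\left(f \right)} = f \left(- f - f\right) = f \left(- 2 f\right) = - 2 f^{2}$)
$\frac{495 \left(-416\right)}{p{\left(O \right)}} = \frac{495 \left(-416\right)}{\left(-2\right) 145^{2}} = - \frac{205920}{\left(-2\right) 21025} = - \frac{205920}{-42050} = \left(-205920\right) \left(- \frac{1}{42050}\right) = \frac{20592}{4205}$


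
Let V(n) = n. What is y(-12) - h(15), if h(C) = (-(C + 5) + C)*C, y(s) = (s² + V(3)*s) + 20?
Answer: 203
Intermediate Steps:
y(s) = 20 + s² + 3*s (y(s) = (s² + 3*s) + 20 = 20 + s² + 3*s)
h(C) = -5*C (h(C) = (-(5 + C) + C)*C = ((-5 - C) + C)*C = -5*C)
y(-12) - h(15) = (20 + (-12)² + 3*(-12)) - (-5)*15 = (20 + 144 - 36) - 1*(-75) = 128 + 75 = 203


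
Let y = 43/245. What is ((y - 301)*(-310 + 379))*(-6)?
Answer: 30512628/245 ≈ 1.2454e+5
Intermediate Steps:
y = 43/245 (y = 43*(1/245) = 43/245 ≈ 0.17551)
((y - 301)*(-310 + 379))*(-6) = ((43/245 - 301)*(-310 + 379))*(-6) = -73702/245*69*(-6) = -5085438/245*(-6) = 30512628/245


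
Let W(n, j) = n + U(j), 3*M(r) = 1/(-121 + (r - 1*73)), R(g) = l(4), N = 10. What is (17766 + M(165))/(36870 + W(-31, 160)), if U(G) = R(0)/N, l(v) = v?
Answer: 7728205/16025139 ≈ 0.48225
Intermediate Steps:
R(g) = 4
U(G) = ⅖ (U(G) = 4/10 = 4*(⅒) = ⅖)
M(r) = 1/(3*(-194 + r)) (M(r) = 1/(3*(-121 + (r - 1*73))) = 1/(3*(-121 + (r - 73))) = 1/(3*(-121 + (-73 + r))) = 1/(3*(-194 + r)))
W(n, j) = ⅖ + n (W(n, j) = n + ⅖ = ⅖ + n)
(17766 + M(165))/(36870 + W(-31, 160)) = (17766 + 1/(3*(-194 + 165)))/(36870 + (⅖ - 31)) = (17766 + (⅓)/(-29))/(36870 - 153/5) = (17766 + (⅓)*(-1/29))/(184197/5) = (17766 - 1/87)*(5/184197) = (1545641/87)*(5/184197) = 7728205/16025139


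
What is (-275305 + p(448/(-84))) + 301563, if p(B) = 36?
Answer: 26294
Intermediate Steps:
(-275305 + p(448/(-84))) + 301563 = (-275305 + 36) + 301563 = -275269 + 301563 = 26294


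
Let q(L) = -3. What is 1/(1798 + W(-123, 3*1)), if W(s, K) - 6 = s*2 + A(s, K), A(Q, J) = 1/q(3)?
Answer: 3/4673 ≈ 0.00064199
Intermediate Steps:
A(Q, J) = -⅓ (A(Q, J) = 1/(-3) = -⅓)
W(s, K) = 17/3 + 2*s (W(s, K) = 6 + (s*2 - ⅓) = 6 + (2*s - ⅓) = 6 + (-⅓ + 2*s) = 17/3 + 2*s)
1/(1798 + W(-123, 3*1)) = 1/(1798 + (17/3 + 2*(-123))) = 1/(1798 + (17/3 - 246)) = 1/(1798 - 721/3) = 1/(4673/3) = 3/4673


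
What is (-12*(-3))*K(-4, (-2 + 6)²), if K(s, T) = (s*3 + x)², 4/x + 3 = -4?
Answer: 278784/49 ≈ 5689.5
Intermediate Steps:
x = -4/7 (x = 4/(-3 - 4) = 4/(-7) = 4*(-⅐) = -4/7 ≈ -0.57143)
K(s, T) = (-4/7 + 3*s)² (K(s, T) = (s*3 - 4/7)² = (3*s - 4/7)² = (-4/7 + 3*s)²)
(-12*(-3))*K(-4, (-2 + 6)²) = (-12*(-3))*((-4 + 21*(-4))²/49) = 36*((-4 - 84)²/49) = 36*((1/49)*(-88)²) = 36*((1/49)*7744) = 36*(7744/49) = 278784/49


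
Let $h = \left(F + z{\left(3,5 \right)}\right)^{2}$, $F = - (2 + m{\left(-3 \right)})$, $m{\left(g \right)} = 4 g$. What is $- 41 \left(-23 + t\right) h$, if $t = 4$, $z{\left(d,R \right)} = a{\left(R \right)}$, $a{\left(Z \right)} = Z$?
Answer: $175275$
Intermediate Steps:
$z{\left(d,R \right)} = R$
$F = 10$ ($F = - (2 + 4 \left(-3\right)) = - (2 - 12) = \left(-1\right) \left(-10\right) = 10$)
$h = 225$ ($h = \left(10 + 5\right)^{2} = 15^{2} = 225$)
$- 41 \left(-23 + t\right) h = - 41 \left(-23 + 4\right) 225 = \left(-41\right) \left(-19\right) 225 = 779 \cdot 225 = 175275$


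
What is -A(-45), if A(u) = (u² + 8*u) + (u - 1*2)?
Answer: -1618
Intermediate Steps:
A(u) = -2 + u² + 9*u (A(u) = (u² + 8*u) + (u - 2) = (u² + 8*u) + (-2 + u) = -2 + u² + 9*u)
-A(-45) = -(-2 + (-45)² + 9*(-45)) = -(-2 + 2025 - 405) = -1*1618 = -1618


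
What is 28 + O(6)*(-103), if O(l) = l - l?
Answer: 28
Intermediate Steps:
O(l) = 0
28 + O(6)*(-103) = 28 + 0*(-103) = 28 + 0 = 28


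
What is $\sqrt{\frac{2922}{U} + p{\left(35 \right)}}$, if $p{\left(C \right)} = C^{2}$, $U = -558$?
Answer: $\frac{\sqrt{10549734}}{93} \approx 34.925$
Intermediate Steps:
$\sqrt{\frac{2922}{U} + p{\left(35 \right)}} = \sqrt{\frac{2922}{-558} + 35^{2}} = \sqrt{2922 \left(- \frac{1}{558}\right) + 1225} = \sqrt{- \frac{487}{93} + 1225} = \sqrt{\frac{113438}{93}} = \frac{\sqrt{10549734}}{93}$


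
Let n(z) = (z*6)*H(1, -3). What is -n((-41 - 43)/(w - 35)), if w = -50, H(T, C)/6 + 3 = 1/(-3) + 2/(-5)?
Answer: 56448/425 ≈ 132.82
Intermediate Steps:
H(T, C) = -112/5 (H(T, C) = -18 + 6*(1/(-3) + 2/(-5)) = -18 + 6*(1*(-⅓) + 2*(-⅕)) = -18 + 6*(-⅓ - ⅖) = -18 + 6*(-11/15) = -18 - 22/5 = -112/5)
n(z) = -672*z/5 (n(z) = (z*6)*(-112/5) = (6*z)*(-112/5) = -672*z/5)
-n((-41 - 43)/(w - 35)) = -(-672)*(-41 - 43)/(-50 - 35)/5 = -(-672)*(-84/(-85))/5 = -(-672)*(-84*(-1/85))/5 = -(-672)*84/(5*85) = -1*(-56448/425) = 56448/425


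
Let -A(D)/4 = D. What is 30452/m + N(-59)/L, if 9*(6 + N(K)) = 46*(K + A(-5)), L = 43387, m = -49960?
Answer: -998609533/1625710890 ≈ -0.61426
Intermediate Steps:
A(D) = -4*D
N(K) = 866/9 + 46*K/9 (N(K) = -6 + (46*(K - 4*(-5)))/9 = -6 + (46*(K + 20))/9 = -6 + (46*(20 + K))/9 = -6 + (920 + 46*K)/9 = -6 + (920/9 + 46*K/9) = 866/9 + 46*K/9)
30452/m + N(-59)/L = 30452/(-49960) + (866/9 + (46/9)*(-59))/43387 = 30452*(-1/49960) + (866/9 - 2714/9)*(1/43387) = -7613/12490 - 616/3*1/43387 = -7613/12490 - 616/130161 = -998609533/1625710890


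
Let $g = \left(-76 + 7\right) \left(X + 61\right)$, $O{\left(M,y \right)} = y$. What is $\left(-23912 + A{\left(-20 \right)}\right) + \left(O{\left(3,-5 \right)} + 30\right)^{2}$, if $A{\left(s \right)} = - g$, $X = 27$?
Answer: $-17215$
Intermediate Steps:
$g = -6072$ ($g = \left(-76 + 7\right) \left(27 + 61\right) = \left(-69\right) 88 = -6072$)
$A{\left(s \right)} = 6072$ ($A{\left(s \right)} = \left(-1\right) \left(-6072\right) = 6072$)
$\left(-23912 + A{\left(-20 \right)}\right) + \left(O{\left(3,-5 \right)} + 30\right)^{2} = \left(-23912 + 6072\right) + \left(-5 + 30\right)^{2} = -17840 + 25^{2} = -17840 + 625 = -17215$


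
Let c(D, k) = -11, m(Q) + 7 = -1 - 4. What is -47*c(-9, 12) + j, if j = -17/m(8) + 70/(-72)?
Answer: 4657/9 ≈ 517.44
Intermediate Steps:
m(Q) = -12 (m(Q) = -7 + (-1 - 4) = -7 - 5 = -12)
j = 4/9 (j = -17/(-12) + 70/(-72) = -17*(-1/12) + 70*(-1/72) = 17/12 - 35/36 = 4/9 ≈ 0.44444)
-47*c(-9, 12) + j = -47*(-11) + 4/9 = 517 + 4/9 = 4657/9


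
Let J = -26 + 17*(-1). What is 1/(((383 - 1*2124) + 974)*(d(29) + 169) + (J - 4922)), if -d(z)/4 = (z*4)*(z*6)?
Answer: 1/61789924 ≈ 1.6184e-8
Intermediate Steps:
d(z) = -96*z² (d(z) = -4*z*4*z*6 = -4*4*z*6*z = -96*z²)
J = -43 (J = -26 - 17 = -43)
1/(((383 - 1*2124) + 974)*(d(29) + 169) + (J - 4922)) = 1/(((383 - 1*2124) + 974)*(-96*29² + 169) + (-43 - 4922)) = 1/(((383 - 2124) + 974)*(-96*841 + 169) - 4965) = 1/((-1741 + 974)*(-80736 + 169) - 4965) = 1/(-767*(-80567) - 4965) = 1/(61794889 - 4965) = 1/61789924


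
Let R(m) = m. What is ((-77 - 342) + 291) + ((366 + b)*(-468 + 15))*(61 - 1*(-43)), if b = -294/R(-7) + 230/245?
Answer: -944036528/49 ≈ -1.9266e+7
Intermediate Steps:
b = 2104/49 (b = -294/(-7) + 230/245 = -294*(-⅐) + 230*(1/245) = 42 + 46/49 = 2104/49 ≈ 42.939)
((-77 - 342) + 291) + ((366 + b)*(-468 + 15))*(61 - 1*(-43)) = ((-77 - 342) + 291) + ((366 + 2104/49)*(-468 + 15))*(61 - 1*(-43)) = (-419 + 291) + ((20038/49)*(-453))*(61 + 43) = -128 - 9077214/49*104 = -128 - 944030256/49 = -944036528/49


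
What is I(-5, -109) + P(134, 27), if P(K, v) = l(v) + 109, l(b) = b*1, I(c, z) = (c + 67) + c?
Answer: 193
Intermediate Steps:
I(c, z) = 67 + 2*c (I(c, z) = (67 + c) + c = 67 + 2*c)
l(b) = b
P(K, v) = 109 + v (P(K, v) = v + 109 = 109 + v)
I(-5, -109) + P(134, 27) = (67 + 2*(-5)) + (109 + 27) = (67 - 10) + 136 = 57 + 136 = 193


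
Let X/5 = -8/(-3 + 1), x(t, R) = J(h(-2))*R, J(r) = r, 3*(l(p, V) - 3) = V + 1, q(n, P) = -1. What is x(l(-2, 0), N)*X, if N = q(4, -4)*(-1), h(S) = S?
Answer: -40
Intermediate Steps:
l(p, V) = 10/3 + V/3 (l(p, V) = 3 + (V + 1)/3 = 3 + (1 + V)/3 = 3 + (1/3 + V/3) = 10/3 + V/3)
N = 1 (N = -1*(-1) = 1)
x(t, R) = -2*R
X = 20 (X = 5*(-8/(-3 + 1)) = 5*(-8/(-2)) = 5*(-8*(-1/2)) = 5*4 = 20)
x(l(-2, 0), N)*X = -2*1*20 = -2*20 = -40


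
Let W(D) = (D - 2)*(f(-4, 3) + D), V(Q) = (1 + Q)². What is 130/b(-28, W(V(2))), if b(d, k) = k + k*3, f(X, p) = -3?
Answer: 65/84 ≈ 0.77381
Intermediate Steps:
W(D) = (-3 + D)*(-2 + D) (W(D) = (D - 2)*(-3 + D) = (-2 + D)*(-3 + D) = (-3 + D)*(-2 + D))
b(d, k) = 4*k (b(d, k) = k + 3*k = 4*k)
130/b(-28, W(V(2))) = 130/((4*(6 + ((1 + 2)²)² - 5*(1 + 2)²))) = 130/((4*(6 + (3²)² - 5*3²))) = 130/((4*(6 + 9² - 5*9))) = 130/((4*(6 + 81 - 45))) = 130/((4*42)) = 130/168 = 130*(1/168) = 65/84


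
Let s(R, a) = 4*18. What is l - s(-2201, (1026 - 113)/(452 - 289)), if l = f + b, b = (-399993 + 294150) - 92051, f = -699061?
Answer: -897027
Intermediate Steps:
b = -197894 (b = -105843 - 92051 = -197894)
s(R, a) = 72
l = -896955 (l = -699061 - 197894 = -896955)
l - s(-2201, (1026 - 113)/(452 - 289)) = -896955 - 1*72 = -896955 - 72 = -897027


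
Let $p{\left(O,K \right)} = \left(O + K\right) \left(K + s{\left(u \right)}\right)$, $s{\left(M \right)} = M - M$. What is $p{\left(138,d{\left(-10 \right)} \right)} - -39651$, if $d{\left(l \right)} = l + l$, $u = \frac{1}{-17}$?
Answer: $37291$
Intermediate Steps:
$u = - \frac{1}{17} \approx -0.058824$
$d{\left(l \right)} = 2 l$
$s{\left(M \right)} = 0$
$p{\left(O,K \right)} = K \left(K + O\right)$ ($p{\left(O,K \right)} = \left(O + K\right) \left(K + 0\right) = \left(K + O\right) K = K \left(K + O\right)$)
$p{\left(138,d{\left(-10 \right)} \right)} - -39651 = 2 \left(-10\right) \left(2 \left(-10\right) + 138\right) - -39651 = - 20 \left(-20 + 138\right) + \left(-34420 + 74071\right) = \left(-20\right) 118 + 39651 = -2360 + 39651 = 37291$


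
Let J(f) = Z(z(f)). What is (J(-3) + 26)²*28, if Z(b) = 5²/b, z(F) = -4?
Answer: 43687/4 ≈ 10922.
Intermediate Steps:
Z(b) = 25/b
J(f) = -25/4 (J(f) = 25/(-4) = 25*(-¼) = -25/4)
(J(-3) + 26)²*28 = (-25/4 + 26)²*28 = (79/4)²*28 = (6241/16)*28 = 43687/4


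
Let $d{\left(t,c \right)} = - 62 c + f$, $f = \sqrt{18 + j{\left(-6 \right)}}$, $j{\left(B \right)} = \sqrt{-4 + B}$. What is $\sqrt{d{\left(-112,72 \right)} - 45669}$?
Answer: $\sqrt{-50133 + \sqrt{18 + i \sqrt{10}}} \approx 0.0008 + 223.89 i$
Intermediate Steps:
$f = \sqrt{18 + i \sqrt{10}}$ ($f = \sqrt{18 + \sqrt{-4 - 6}} = \sqrt{18 + \sqrt{-10}} = \sqrt{18 + i \sqrt{10}} \approx 4.2589 + 0.37126 i$)
$d{\left(t,c \right)} = \sqrt{18 + i \sqrt{10}} - 62 c$ ($d{\left(t,c \right)} = - 62 c + \sqrt{18 + i \sqrt{10}} = \sqrt{18 + i \sqrt{10}} - 62 c$)
$\sqrt{d{\left(-112,72 \right)} - 45669} = \sqrt{\left(\sqrt{18 + i \sqrt{10}} - 4464\right) - 45669} = \sqrt{\left(-4464 + \sqrt{18 + i \sqrt{10}}\right) - 45669} = \sqrt{-50133 + \sqrt{18 + i \sqrt{10}}}$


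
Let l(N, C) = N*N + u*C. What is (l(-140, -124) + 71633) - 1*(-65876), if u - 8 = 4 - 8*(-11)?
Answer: 144709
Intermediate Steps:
u = 100 (u = 8 + (4 - 8*(-11)) = 8 + (4 + 88) = 8 + 92 = 100)
l(N, C) = N² + 100*C (l(N, C) = N*N + 100*C = N² + 100*C)
(l(-140, -124) + 71633) - 1*(-65876) = (((-140)² + 100*(-124)) + 71633) - 1*(-65876) = ((19600 - 12400) + 71633) + 65876 = (7200 + 71633) + 65876 = 78833 + 65876 = 144709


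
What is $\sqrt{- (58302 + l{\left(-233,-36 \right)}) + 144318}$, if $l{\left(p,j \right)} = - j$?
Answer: $2 \sqrt{21495} \approx 293.22$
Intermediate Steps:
$\sqrt{- (58302 + l{\left(-233,-36 \right)}) + 144318} = \sqrt{- (58302 - -36) + 144318} = \sqrt{- (58302 + 36) + 144318} = \sqrt{\left(-1\right) 58338 + 144318} = \sqrt{-58338 + 144318} = \sqrt{85980} = 2 \sqrt{21495}$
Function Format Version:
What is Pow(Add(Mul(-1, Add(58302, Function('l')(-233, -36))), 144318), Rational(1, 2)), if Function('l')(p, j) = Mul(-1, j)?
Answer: Mul(2, Pow(21495, Rational(1, 2))) ≈ 293.22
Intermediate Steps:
Pow(Add(Mul(-1, Add(58302, Function('l')(-233, -36))), 144318), Rational(1, 2)) = Pow(Add(Mul(-1, Add(58302, Mul(-1, -36))), 144318), Rational(1, 2)) = Pow(Add(Mul(-1, Add(58302, 36)), 144318), Rational(1, 2)) = Pow(Add(Mul(-1, 58338), 144318), Rational(1, 2)) = Pow(Add(-58338, 144318), Rational(1, 2)) = Pow(85980, Rational(1, 2)) = Mul(2, Pow(21495, Rational(1, 2)))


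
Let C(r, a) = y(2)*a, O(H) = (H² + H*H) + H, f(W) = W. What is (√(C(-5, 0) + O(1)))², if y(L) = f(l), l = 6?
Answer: 3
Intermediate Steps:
y(L) = 6
O(H) = H + 2*H² (O(H) = (H² + H²) + H = 2*H² + H = H + 2*H²)
C(r, a) = 6*a
(√(C(-5, 0) + O(1)))² = (√(6*0 + 1*(1 + 2*1)))² = (√(0 + 1*(1 + 2)))² = (√(0 + 1*3))² = (√(0 + 3))² = (√3)² = 3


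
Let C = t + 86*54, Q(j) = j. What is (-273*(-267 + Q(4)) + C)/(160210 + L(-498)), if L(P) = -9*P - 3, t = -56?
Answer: 76387/164689 ≈ 0.46383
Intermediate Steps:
C = 4588 (C = -56 + 86*54 = -56 + 4644 = 4588)
L(P) = -3 - 9*P
(-273*(-267 + Q(4)) + C)/(160210 + L(-498)) = (-273*(-267 + 4) + 4588)/(160210 + (-3 - 9*(-498))) = (-273*(-263) + 4588)/(160210 + (-3 + 4482)) = (71799 + 4588)/(160210 + 4479) = 76387/164689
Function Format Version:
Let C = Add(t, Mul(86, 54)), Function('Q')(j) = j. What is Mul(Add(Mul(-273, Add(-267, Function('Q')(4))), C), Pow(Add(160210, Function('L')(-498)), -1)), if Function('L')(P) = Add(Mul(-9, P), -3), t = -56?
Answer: Rational(76387, 164689) ≈ 0.46383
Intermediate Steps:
C = 4588 (C = Add(-56, Mul(86, 54)) = Add(-56, 4644) = 4588)
Function('L')(P) = Add(-3, Mul(-9, P))
Mul(Add(Mul(-273, Add(-267, Function('Q')(4))), C), Pow(Add(160210, Function('L')(-498)), -1)) = Mul(Add(Mul(-273, Add(-267, 4)), 4588), Pow(Add(160210, Add(-3, Mul(-9, -498))), -1)) = Mul(Add(Mul(-273, -263), 4588), Pow(Add(160210, Add(-3, 4482)), -1)) = Mul(Add(71799, 4588), Pow(Add(160210, 4479), -1)) = Mul(76387, Pow(164689, -1)) = Mul(76387, Rational(1, 164689)) = Rational(76387, 164689)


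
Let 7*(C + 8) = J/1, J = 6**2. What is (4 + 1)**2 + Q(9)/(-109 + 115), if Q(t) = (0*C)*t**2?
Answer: 25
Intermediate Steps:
J = 36
C = -20/7 (C = -8 + (36/1)/7 = -8 + (36*1)/7 = -8 + (1/7)*36 = -8 + 36/7 = -20/7 ≈ -2.8571)
Q(t) = 0 (Q(t) = (0*(-20/7))*t**2 = 0*t**2 = 0)
(4 + 1)**2 + Q(9)/(-109 + 115) = (4 + 1)**2 + 0/(-109 + 115) = 5**2 + 0/6 = 25 + 0*(1/6) = 25 + 0 = 25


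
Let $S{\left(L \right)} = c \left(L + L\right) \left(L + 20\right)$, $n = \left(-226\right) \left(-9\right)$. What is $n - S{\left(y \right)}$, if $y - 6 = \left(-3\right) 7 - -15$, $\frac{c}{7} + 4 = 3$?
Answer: $2034$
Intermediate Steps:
$c = -7$ ($c = -28 + 7 \cdot 3 = -28 + 21 = -7$)
$y = 0$ ($y = 6 - 6 = 0$)
$n = 2034$
$S{\left(L \right)} = - 14 L \left(20 + L\right)$ ($S{\left(L \right)} = - 7 \left(L + L\right) \left(L + 20\right) = - 7 \cdot 2 L \left(20 + L\right) = - 14 L \left(20 + L\right)$)
$n - S{\left(y \right)} = 2034 - \left(-14\right) 0 \left(20 + 0\right) = 2034 - \left(-14\right) 0 \cdot 20 = 2034 - 0 = 2034 + 0 = 2034$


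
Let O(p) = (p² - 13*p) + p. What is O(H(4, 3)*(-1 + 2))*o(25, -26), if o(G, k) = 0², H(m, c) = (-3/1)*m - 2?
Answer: 0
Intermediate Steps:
H(m, c) = -2 - 3*m (H(m, c) = (-3*1)*m - 2 = -3*m - 2 = -2 - 3*m)
O(p) = p² - 12*p
o(G, k) = 0
O(H(4, 3)*(-1 + 2))*o(25, -26) = (((-2 - 3*4)*(-1 + 2))*(-12 + (-2 - 3*4)*(-1 + 2)))*0 = (((-2 - 12)*1)*(-12 + (-2 - 12)*1))*0 = ((-14*1)*(-12 - 14*1))*0 = -14*(-12 - 14)*0 = -14*(-26)*0 = 364*0 = 0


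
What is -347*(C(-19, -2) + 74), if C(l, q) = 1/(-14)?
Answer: -359145/14 ≈ -25653.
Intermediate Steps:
C(l, q) = -1/14
-347*(C(-19, -2) + 74) = -347*(-1/14 + 74) = -347*1035/14 = -359145/14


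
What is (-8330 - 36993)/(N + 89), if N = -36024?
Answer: 45323/35935 ≈ 1.2612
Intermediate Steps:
(-8330 - 36993)/(N + 89) = (-8330 - 36993)/(-36024 + 89) = -45323/(-35935) = -45323*(-1/35935) = 45323/35935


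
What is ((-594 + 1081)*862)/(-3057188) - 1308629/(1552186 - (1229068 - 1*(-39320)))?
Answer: -514982696608/108452980003 ≈ -4.7484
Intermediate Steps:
((-594 + 1081)*862)/(-3057188) - 1308629/(1552186 - (1229068 - 1*(-39320))) = (487*862)*(-1/3057188) - 1308629/(1552186 - (1229068 + 39320)) = 419794*(-1/3057188) - 1308629/(1552186 - 1*1268388) = -209897/1528594 - 1308629/(1552186 - 1268388) = -209897/1528594 - 1308629/283798 = -514982696608/108452980003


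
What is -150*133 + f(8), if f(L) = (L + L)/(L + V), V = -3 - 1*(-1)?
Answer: -59842/3 ≈ -19947.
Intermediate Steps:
V = -2 (V = -3 + 1 = -2)
f(L) = 2*L/(-2 + L) (f(L) = (L + L)/(L - 2) = (2*L)/(-2 + L) = 2*L/(-2 + L))
-150*133 + f(8) = -150*133 + 2*8/(-2 + 8) = -19950 + 2*8/6 = -19950 + 2*8*(⅙) = -19950 + 8/3 = -59842/3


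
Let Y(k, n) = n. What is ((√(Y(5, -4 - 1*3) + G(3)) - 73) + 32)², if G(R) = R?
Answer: 1677 - 164*I ≈ 1677.0 - 164.0*I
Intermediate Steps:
((√(Y(5, -4 - 1*3) + G(3)) - 73) + 32)² = ((√((-4 - 1*3) + 3) - 73) + 32)² = ((√((-4 - 3) + 3) - 73) + 32)² = ((√(-7 + 3) - 73) + 32)² = ((√(-4) - 73) + 32)² = ((2*I - 73) + 32)² = ((-73 + 2*I) + 32)² = (-41 + 2*I)²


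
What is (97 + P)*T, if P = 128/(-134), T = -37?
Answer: -238095/67 ≈ -3553.7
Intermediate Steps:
P = -64/67 (P = 128*(-1/134) = -64/67 ≈ -0.95522)
(97 + P)*T = (97 - 64/67)*(-37) = (6435/67)*(-37) = -238095/67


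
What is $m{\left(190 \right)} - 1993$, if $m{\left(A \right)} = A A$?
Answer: $34107$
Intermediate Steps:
$m{\left(A \right)} = A^{2}$
$m{\left(190 \right)} - 1993 = 190^{2} - 1993 = 36100 - 1993 = 34107$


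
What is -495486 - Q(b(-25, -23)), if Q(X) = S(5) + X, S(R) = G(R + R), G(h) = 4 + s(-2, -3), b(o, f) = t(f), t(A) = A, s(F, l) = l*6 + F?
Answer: -495447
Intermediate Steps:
s(F, l) = F + 6*l (s(F, l) = 6*l + F = F + 6*l)
b(o, f) = f
G(h) = -16 (G(h) = 4 + (-2 + 6*(-3)) = 4 + (-2 - 18) = 4 - 20 = -16)
S(R) = -16
Q(X) = -16 + X
-495486 - Q(b(-25, -23)) = -495486 - (-16 - 23) = -495486 - 1*(-39) = -495486 + 39 = -495447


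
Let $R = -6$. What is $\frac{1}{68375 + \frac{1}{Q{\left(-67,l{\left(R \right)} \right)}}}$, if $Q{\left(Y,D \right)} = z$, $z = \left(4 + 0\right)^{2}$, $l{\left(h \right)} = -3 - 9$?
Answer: $\frac{16}{1094001} \approx 1.4625 \cdot 10^{-5}$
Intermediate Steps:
$l{\left(h \right)} = -12$ ($l{\left(h \right)} = -3 - 9 = -12$)
$z = 16$ ($z = 4^{2} = 16$)
$Q{\left(Y,D \right)} = 16$
$\frac{1}{68375 + \frac{1}{Q{\left(-67,l{\left(R \right)} \right)}}} = \frac{1}{68375 + \frac{1}{16}} = \frac{1}{\frac{1094001}{16}} = \frac{16}{1094001}$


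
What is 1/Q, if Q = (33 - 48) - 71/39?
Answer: -39/656 ≈ -0.059451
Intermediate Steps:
Q = -656/39 (Q = -15 - 71*1/39 = -15 - 71/39 = -656/39 ≈ -16.821)
1/Q = 1/(-656/39) = -39/656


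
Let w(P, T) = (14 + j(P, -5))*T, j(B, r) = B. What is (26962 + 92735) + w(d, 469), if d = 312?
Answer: 272591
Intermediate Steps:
w(P, T) = T*(14 + P) (w(P, T) = (14 + P)*T = T*(14 + P))
(26962 + 92735) + w(d, 469) = (26962 + 92735) + 469*(14 + 312) = 119697 + 469*326 = 119697 + 152894 = 272591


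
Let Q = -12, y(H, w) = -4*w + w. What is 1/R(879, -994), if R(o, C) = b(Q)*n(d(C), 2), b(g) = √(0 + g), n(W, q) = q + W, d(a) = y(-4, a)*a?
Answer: I*√3/17784636 ≈ 9.739e-8*I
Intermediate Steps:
y(H, w) = -3*w
d(a) = -3*a² (d(a) = (-3*a)*a = -3*a²)
n(W, q) = W + q
b(g) = √g
R(o, C) = 2*I*√3*(2 - 3*C²) (R(o, C) = √(-12)*(-3*C² + 2) = (2*I*√3)*(2 - 3*C²) = 2*I*√3*(2 - 3*C²))
1/R(879, -994) = 1/(I*√3*(4 - 6*(-994)²)) = 1/(I*√3*(4 - 6*988036)) = 1/(I*√3*(4 - 5928216)) = 1/(I*√3*(-5928212)) = 1/(-5928212*I*√3) = I*√3/17784636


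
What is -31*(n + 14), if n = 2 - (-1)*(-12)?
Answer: -124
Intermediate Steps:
n = -10 (n = 2 - 1*12 = 2 - 12 = -10)
-31*(n + 14) = -31*(-10 + 14) = -31*4 = -124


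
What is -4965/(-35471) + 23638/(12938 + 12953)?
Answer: 967012313/918379661 ≈ 1.0530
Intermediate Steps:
-4965/(-35471) + 23638/(12938 + 12953) = -4965*(-1/35471) + 23638/25891 = 4965/35471 + 23638*(1/25891) = 4965/35471 + 23638/25891 = 967012313/918379661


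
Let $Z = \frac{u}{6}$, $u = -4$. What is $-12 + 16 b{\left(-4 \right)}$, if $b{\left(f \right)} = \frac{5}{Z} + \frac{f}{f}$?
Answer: $-116$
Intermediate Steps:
$Z = - \frac{2}{3}$ ($Z = - \frac{4}{6} = \left(-4\right) \frac{1}{6} = - \frac{2}{3} \approx -0.66667$)
$b{\left(f \right)} = - \frac{13}{2}$ ($b{\left(f \right)} = \frac{5}{- \frac{2}{3}} + \frac{f}{f} = 5 \left(- \frac{3}{2}\right) + 1 = - \frac{15}{2} + 1 = - \frac{13}{2}$)
$-12 + 16 b{\left(-4 \right)} = -12 + 16 \left(- \frac{13}{2}\right) = -12 - 104 = -116$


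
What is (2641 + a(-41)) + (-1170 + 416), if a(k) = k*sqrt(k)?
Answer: 1887 - 41*I*sqrt(41) ≈ 1887.0 - 262.53*I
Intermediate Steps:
a(k) = k**(3/2)
(2641 + a(-41)) + (-1170 + 416) = (2641 + (-41)**(3/2)) + (-1170 + 416) = (2641 - 41*I*sqrt(41)) - 754 = 1887 - 41*I*sqrt(41)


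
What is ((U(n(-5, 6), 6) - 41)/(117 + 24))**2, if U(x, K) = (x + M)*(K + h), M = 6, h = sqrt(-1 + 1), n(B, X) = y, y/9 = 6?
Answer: 101761/19881 ≈ 5.1185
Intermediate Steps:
y = 54 (y = 9*6 = 54)
n(B, X) = 54
h = 0 (h = sqrt(0) = 0)
U(x, K) = K*(6 + x) (U(x, K) = (x + 6)*(K + 0) = (6 + x)*K = K*(6 + x))
((U(n(-5, 6), 6) - 41)/(117 + 24))**2 = ((6*(6 + 54) - 41)/(117 + 24))**2 = ((6*60 - 41)/141)**2 = ((360 - 41)*(1/141))**2 = (319*(1/141))**2 = (319/141)**2 = 101761/19881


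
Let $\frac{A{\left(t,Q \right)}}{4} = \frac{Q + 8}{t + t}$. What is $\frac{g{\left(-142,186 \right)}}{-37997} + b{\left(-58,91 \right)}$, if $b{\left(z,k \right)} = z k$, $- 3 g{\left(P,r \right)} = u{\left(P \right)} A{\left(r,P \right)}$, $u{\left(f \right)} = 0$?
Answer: $-5278$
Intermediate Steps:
$A{\left(t,Q \right)} = \frac{2 \left(8 + Q\right)}{t}$ ($A{\left(t,Q \right)} = 4 \frac{Q + 8}{t + t} = 4 \frac{8 + Q}{2 t} = \frac{2 \left(8 + Q\right)}{t}$)
$g{\left(P,r \right)} = 0$ ($g{\left(P,r \right)} = - \frac{0 \frac{2 \left(8 + P\right)}{r}}{3} = \left(- \frac{1}{3}\right) 0 = 0$)
$b{\left(z,k \right)} = k z$
$\frac{g{\left(-142,186 \right)}}{-37997} + b{\left(-58,91 \right)} = \frac{0}{-37997} + 91 \left(-58\right) = 0 \left(- \frac{1}{37997}\right) - 5278 = 0 - 5278 = -5278$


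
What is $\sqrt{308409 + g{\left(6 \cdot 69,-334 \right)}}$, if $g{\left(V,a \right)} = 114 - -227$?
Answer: $25 \sqrt{494} \approx 555.65$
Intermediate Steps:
$g{\left(V,a \right)} = 341$ ($g{\left(V,a \right)} = 114 + 227 = 341$)
$\sqrt{308409 + g{\left(6 \cdot 69,-334 \right)}} = \sqrt{308409 + 341} = \sqrt{308750} = 25 \sqrt{494}$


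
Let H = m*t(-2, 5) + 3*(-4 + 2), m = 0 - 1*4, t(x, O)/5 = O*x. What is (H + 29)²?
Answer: 49729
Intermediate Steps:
t(x, O) = 5*O*x (t(x, O) = 5*(O*x) = 5*O*x)
m = -4 (m = 0 - 4 = -4)
H = 194 (H = -20*5*(-2) + 3*(-4 + 2) = -4*(-50) + 3*(-2) = 200 - 6 = 194)
(H + 29)² = (194 + 29)² = 223² = 49729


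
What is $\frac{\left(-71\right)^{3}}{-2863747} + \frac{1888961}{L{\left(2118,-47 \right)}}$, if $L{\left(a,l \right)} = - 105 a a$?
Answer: $\frac{163174455803353}{1348887896708940} \approx 0.12097$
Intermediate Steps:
$L{\left(a,l \right)} = - 105 a^{2}$
$\frac{\left(-71\right)^{3}}{-2863747} + \frac{1888961}{L{\left(2118,-47 \right)}} = \frac{\left(-71\right)^{3}}{-2863747} + \frac{1888961}{\left(-105\right) 2118^{2}} = \left(-357911\right) \left(- \frac{1}{2863747}\right) + \frac{1888961}{\left(-105\right) 4485924} = \frac{357911}{2863747} + \frac{1888961}{-471022020} = \frac{357911}{2863747} + 1888961 \left(- \frac{1}{471022020}\right) = \frac{357911}{2863747} - \frac{1888961}{471022020} = \frac{163174455803353}{1348887896708940}$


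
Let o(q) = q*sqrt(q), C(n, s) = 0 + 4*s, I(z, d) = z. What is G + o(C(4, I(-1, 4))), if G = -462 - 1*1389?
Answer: -1851 - 8*I ≈ -1851.0 - 8.0*I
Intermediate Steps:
C(n, s) = 4*s
o(q) = q**(3/2)
G = -1851 (G = -462 - 1389 = -1851)
G + o(C(4, I(-1, 4))) = -1851 + (4*(-1))**(3/2) = -1851 + (-4)**(3/2) = -1851 - 8*I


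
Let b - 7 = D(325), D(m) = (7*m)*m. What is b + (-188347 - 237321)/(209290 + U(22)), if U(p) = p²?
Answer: 77551347000/104887 ≈ 7.3938e+5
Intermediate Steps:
D(m) = 7*m²
b = 739382 (b = 7 + 7*325² = 7 + 7*105625 = 7 + 739375 = 739382)
b + (-188347 - 237321)/(209290 + U(22)) = 739382 + (-188347 - 237321)/(209290 + 22²) = 739382 - 425668/(209290 + 484) = 739382 - 425668/209774 = 739382 - 425668*1/209774 = 739382 - 212834/104887 = 77551347000/104887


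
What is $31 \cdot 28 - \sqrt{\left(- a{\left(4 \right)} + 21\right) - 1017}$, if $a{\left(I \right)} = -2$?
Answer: $868 - i \sqrt{994} \approx 868.0 - 31.528 i$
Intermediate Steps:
$31 \cdot 28 - \sqrt{\left(- a{\left(4 \right)} + 21\right) - 1017} = 31 \cdot 28 - \sqrt{\left(\left(-1\right) \left(-2\right) + 21\right) - 1017} = 868 - \sqrt{\left(2 + 21\right) - 1017} = 868 - \sqrt{23 - 1017} = 868 - \sqrt{-994} = 868 - i \sqrt{994}$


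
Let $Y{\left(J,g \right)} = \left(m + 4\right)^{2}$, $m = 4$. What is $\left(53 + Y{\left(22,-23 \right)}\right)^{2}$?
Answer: $13689$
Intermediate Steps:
$Y{\left(J,g \right)} = 64$ ($Y{\left(J,g \right)} = \left(4 + 4\right)^{2} = 8^{2} = 64$)
$\left(53 + Y{\left(22,-23 \right)}\right)^{2} = \left(53 + 64\right)^{2} = 117^{2} = 13689$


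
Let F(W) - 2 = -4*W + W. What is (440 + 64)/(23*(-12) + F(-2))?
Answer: -126/67 ≈ -1.8806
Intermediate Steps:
F(W) = 2 - 3*W (F(W) = 2 + (-4*W + W) = 2 - 3*W)
(440 + 64)/(23*(-12) + F(-2)) = (440 + 64)/(23*(-12) + (2 - 3*(-2))) = 504/(-276 + (2 + 6)) = 504/(-276 + 8) = 504/(-268) = 504*(-1/268) = -126/67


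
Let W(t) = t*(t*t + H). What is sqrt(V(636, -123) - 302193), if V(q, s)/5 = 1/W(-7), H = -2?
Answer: I*sqrt(32709674158)/329 ≈ 549.72*I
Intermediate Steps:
W(t) = t*(-2 + t**2) (W(t) = t*(t*t - 2) = t*(t**2 - 2) = t*(-2 + t**2))
V(q, s) = -5/329 (V(q, s) = 5/((-7*(-2 + (-7)**2))) = 5/((-7*(-2 + 49))) = 5/((-7*47)) = 5/(-329) = 5*(-1/329) = -5/329)
sqrt(V(636, -123) - 302193) = sqrt(-5/329 - 302193) = sqrt(-99421502/329) = I*sqrt(32709674158)/329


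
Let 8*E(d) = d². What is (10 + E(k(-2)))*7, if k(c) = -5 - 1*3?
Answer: 126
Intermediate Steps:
k(c) = -8 (k(c) = -5 - 3 = -8)
E(d) = d²/8
(10 + E(k(-2)))*7 = (10 + (⅛)*(-8)²)*7 = (10 + (⅛)*64)*7 = (10 + 8)*7 = 18*7 = 126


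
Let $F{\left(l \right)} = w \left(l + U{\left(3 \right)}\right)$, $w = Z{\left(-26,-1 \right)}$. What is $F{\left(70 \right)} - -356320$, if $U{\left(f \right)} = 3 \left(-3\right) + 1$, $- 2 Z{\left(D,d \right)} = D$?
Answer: $357126$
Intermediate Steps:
$Z{\left(D,d \right)} = - \frac{D}{2}$
$w = 13$ ($w = \left(- \frac{1}{2}\right) \left(-26\right) = 13$)
$U{\left(f \right)} = -8$ ($U{\left(f \right)} = -9 + 1 = -8$)
$F{\left(l \right)} = -104 + 13 l$ ($F{\left(l \right)} = 13 \left(l - 8\right) = 13 \left(-8 + l\right) = -104 + 13 l$)
$F{\left(70 \right)} - -356320 = \left(-104 + 13 \cdot 70\right) - -356320 = \left(-104 + 910\right) + 356320 = 806 + 356320 = 357126$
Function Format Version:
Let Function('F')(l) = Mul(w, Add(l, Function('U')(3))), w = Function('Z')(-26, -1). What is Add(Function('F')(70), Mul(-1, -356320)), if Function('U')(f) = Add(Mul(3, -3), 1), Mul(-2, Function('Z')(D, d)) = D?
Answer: 357126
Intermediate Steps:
Function('Z')(D, d) = Mul(Rational(-1, 2), D)
w = 13 (w = Mul(Rational(-1, 2), -26) = 13)
Function('U')(f) = -8 (Function('U')(f) = Add(-9, 1) = -8)
Function('F')(l) = Add(-104, Mul(13, l)) (Function('F')(l) = Mul(13, Add(l, -8)) = Mul(13, Add(-8, l)) = Add(-104, Mul(13, l)))
Add(Function('F')(70), Mul(-1, -356320)) = Add(Add(-104, Mul(13, 70)), Mul(-1, -356320)) = Add(Add(-104, 910), 356320) = Add(806, 356320) = 357126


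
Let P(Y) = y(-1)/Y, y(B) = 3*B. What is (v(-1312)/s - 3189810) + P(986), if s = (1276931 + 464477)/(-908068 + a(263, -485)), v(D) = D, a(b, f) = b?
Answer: -171119363842867/53657134 ≈ -3.1891e+6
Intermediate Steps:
P(Y) = -3/Y (P(Y) = (3*(-1))/Y = -3/Y)
s = -1741408/907805 (s = (1276931 + 464477)/(-908068 + 263) = 1741408/(-907805) = 1741408*(-1/907805) = -1741408/907805 ≈ -1.9183)
(v(-1312)/s - 3189810) + P(986) = (-1312/(-1741408/907805) - 3189810) - 3/986 = (-1312*(-907805/1741408) - 3189810) - 3*1/986 = (37220005/54419 - 3189810) - 3/986 = -173549050385/54419 - 3/986 = -171119363842867/53657134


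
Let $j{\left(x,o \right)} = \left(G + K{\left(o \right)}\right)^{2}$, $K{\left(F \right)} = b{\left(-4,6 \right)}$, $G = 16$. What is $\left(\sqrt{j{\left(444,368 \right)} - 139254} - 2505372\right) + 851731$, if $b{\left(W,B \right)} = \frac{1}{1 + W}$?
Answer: $-1653641 + \frac{i \sqrt{1251077}}{3} \approx -1.6536 \cdot 10^{6} + 372.84 i$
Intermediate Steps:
$K{\left(F \right)} = - \frac{1}{3}$ ($K{\left(F \right)} = \frac{1}{1 - 4} = \frac{1}{-3} = - \frac{1}{3}$)
$j{\left(x,o \right)} = \frac{2209}{9}$ ($j{\left(x,o \right)} = \left(16 - \frac{1}{3}\right)^{2} = \left(\frac{47}{3}\right)^{2} = \frac{2209}{9}$)
$\left(\sqrt{j{\left(444,368 \right)} - 139254} - 2505372\right) + 851731 = \left(\sqrt{\frac{2209}{9} - 139254} - 2505372\right) + 851731 = \left(\sqrt{- \frac{1251077}{9}} - 2505372\right) + 851731 = \left(\frac{i \sqrt{1251077}}{3} - 2505372\right) + 851731 = \left(-2505372 + \frac{i \sqrt{1251077}}{3}\right) + 851731 = -1653641 + \frac{i \sqrt{1251077}}{3}$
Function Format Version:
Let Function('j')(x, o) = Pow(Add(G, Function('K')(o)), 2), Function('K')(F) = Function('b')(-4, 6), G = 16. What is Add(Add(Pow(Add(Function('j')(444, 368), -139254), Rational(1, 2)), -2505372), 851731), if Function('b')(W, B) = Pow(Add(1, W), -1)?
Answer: Add(-1653641, Mul(Rational(1, 3), I, Pow(1251077, Rational(1, 2)))) ≈ Add(-1.6536e+6, Mul(372.84, I))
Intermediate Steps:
Function('K')(F) = Rational(-1, 3) (Function('K')(F) = Pow(Add(1, -4), -1) = Pow(-3, -1) = Rational(-1, 3))
Function('j')(x, o) = Rational(2209, 9) (Function('j')(x, o) = Pow(Add(16, Rational(-1, 3)), 2) = Pow(Rational(47, 3), 2) = Rational(2209, 9))
Add(Add(Pow(Add(Function('j')(444, 368), -139254), Rational(1, 2)), -2505372), 851731) = Add(Add(Pow(Add(Rational(2209, 9), -139254), Rational(1, 2)), -2505372), 851731) = Add(Add(Pow(Rational(-1251077, 9), Rational(1, 2)), -2505372), 851731) = Add(Add(Mul(Rational(1, 3), I, Pow(1251077, Rational(1, 2))), -2505372), 851731) = Add(Add(-2505372, Mul(Rational(1, 3), I, Pow(1251077, Rational(1, 2)))), 851731) = Add(-1653641, Mul(Rational(1, 3), I, Pow(1251077, Rational(1, 2))))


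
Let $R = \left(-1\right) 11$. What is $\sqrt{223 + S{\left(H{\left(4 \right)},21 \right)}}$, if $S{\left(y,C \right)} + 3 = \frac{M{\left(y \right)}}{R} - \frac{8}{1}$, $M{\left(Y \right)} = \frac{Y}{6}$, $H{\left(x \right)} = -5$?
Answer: $\frac{\sqrt{923802}}{66} \approx 14.563$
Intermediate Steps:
$R = -11$
$M{\left(Y \right)} = \frac{Y}{6}$ ($M{\left(Y \right)} = Y \frac{1}{6} = \frac{Y}{6}$)
$S{\left(y,C \right)} = -11 - \frac{y}{66}$ ($S{\left(y,C \right)} = -3 + \left(\frac{\frac{1}{6} y}{-11} - \frac{8}{1}\right) = -3 + \left(\frac{y}{6} \left(- \frac{1}{11}\right) - 8\right) = -3 - \left(8 + \frac{y}{66}\right) = -11 - \frac{y}{66}$)
$\sqrt{223 + S{\left(H{\left(4 \right)},21 \right)}} = \sqrt{223 - \frac{721}{66}} = \sqrt{\frac{13997}{66}} = \frac{\sqrt{923802}}{66}$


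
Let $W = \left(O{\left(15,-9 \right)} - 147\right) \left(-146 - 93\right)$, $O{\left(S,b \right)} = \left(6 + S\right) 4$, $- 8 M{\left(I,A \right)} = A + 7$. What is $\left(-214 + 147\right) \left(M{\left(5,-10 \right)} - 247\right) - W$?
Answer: $\frac{11735}{8} \approx 1466.9$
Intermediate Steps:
$M{\left(I,A \right)} = - \frac{7}{8} - \frac{A}{8}$ ($M{\left(I,A \right)} = - \frac{A + 7}{8} = - \frac{7 + A}{8} = - \frac{7}{8} - \frac{A}{8}$)
$O{\left(S,b \right)} = 24 + 4 S$
$W = 15057$ ($W = \left(\left(24 + 4 \cdot 15\right) - 147\right) \left(-146 - 93\right) = \left(\left(24 + 60\right) - 147\right) \left(-239\right) = \left(84 - 147\right) \left(-239\right) = \left(-63\right) \left(-239\right) = 15057$)
$\left(-214 + 147\right) \left(M{\left(5,-10 \right)} - 247\right) - W = \left(-214 + 147\right) \left(\left(- \frac{7}{8} - - \frac{5}{4}\right) - 247\right) - 15057 = - 67 \left(\left(- \frac{7}{8} + \frac{5}{4}\right) - 247\right) - 15057 = - 67 \left(\frac{3}{8} - 247\right) - 15057 = \left(-67\right) \left(- \frac{1973}{8}\right) - 15057 = \frac{132191}{8} - 15057 = \frac{11735}{8}$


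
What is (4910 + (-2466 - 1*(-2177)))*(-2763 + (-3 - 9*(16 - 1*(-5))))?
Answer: -13655055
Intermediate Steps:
(4910 + (-2466 - 1*(-2177)))*(-2763 + (-3 - 9*(16 - 1*(-5)))) = (4910 + (-2466 + 2177))*(-2763 + (-3 - 9*(16 + 5))) = (4910 - 289)*(-2763 + (-3 - 9*21)) = 4621*(-2763 + (-3 - 189)) = 4621*(-2763 - 192) = 4621*(-2955) = -13655055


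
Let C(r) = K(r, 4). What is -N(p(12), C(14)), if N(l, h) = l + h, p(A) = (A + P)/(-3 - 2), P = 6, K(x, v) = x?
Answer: -52/5 ≈ -10.400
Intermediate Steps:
p(A) = -6/5 - A/5 (p(A) = (A + 6)/(-3 - 2) = (6 + A)/(-5) = (6 + A)*(-⅕) = -6/5 - A/5)
C(r) = r
N(l, h) = h + l
-N(p(12), C(14)) = -(14 + (-6/5 - ⅕*12)) = -(14 + (-6/5 - 12/5)) = -(14 - 18/5) = -1*52/5 = -52/5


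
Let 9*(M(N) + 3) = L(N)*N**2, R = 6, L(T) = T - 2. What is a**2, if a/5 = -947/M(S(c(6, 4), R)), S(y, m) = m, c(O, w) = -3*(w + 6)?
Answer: 22420225/169 ≈ 1.3266e+5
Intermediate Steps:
L(T) = -2 + T
c(O, w) = -18 - 3*w (c(O, w) = -3*(6 + w) = -18 - 3*w)
M(N) = -3 + N**2*(-2 + N)/9 (M(N) = -3 + ((-2 + N)*N**2)/9 = -3 + (N**2*(-2 + N))/9 = -3 + N**2*(-2 + N)/9)
a = -4735/13 (a = 5*(-947/(-3 + (1/9)*6**2*(-2 + 6))) = 5*(-947/(-3 + (1/9)*36*4)) = 5*(-947/(-3 + 16)) = 5*(-947/13) = -4735/13 ≈ -364.23)
a**2 = (-4735/13)**2 = 22420225/169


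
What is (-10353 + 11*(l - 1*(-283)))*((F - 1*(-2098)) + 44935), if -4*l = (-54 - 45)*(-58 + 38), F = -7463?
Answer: -501945450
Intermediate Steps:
l = -495 (l = -(-54 - 45)*(-58 + 38)/4 = -(-99)*(-20)/4 = -1/4*1980 = -495)
(-10353 + 11*(l - 1*(-283)))*((F - 1*(-2098)) + 44935) = (-10353 + 11*(-495 - 1*(-283)))*((-7463 - 1*(-2098)) + 44935) = (-10353 + 11*(-495 + 283))*((-7463 + 2098) + 44935) = (-10353 + 11*(-212))*(-5365 + 44935) = (-10353 - 2332)*39570 = -12685*39570 = -501945450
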